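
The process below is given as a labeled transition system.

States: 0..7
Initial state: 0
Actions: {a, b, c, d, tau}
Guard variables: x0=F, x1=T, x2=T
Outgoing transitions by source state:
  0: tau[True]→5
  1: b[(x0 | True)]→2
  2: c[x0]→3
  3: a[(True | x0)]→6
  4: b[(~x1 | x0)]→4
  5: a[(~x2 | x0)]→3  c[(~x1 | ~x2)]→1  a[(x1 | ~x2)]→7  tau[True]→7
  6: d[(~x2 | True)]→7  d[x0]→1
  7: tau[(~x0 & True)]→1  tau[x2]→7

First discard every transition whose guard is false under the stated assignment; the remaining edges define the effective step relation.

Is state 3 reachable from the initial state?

Answer: UNREACHABLE

Trace:
Guard filter leaves 8 enabled edge(s).
L0 = {0}
L1 = {5}  now seen {0,5}
L2 = {7}  now seen {0,5,7}
L3 = {1}  now seen {0,1,5,7}
L4 = {2}  now seen {0,1,2,5,7}
Reach set: {0,1,2,5,7}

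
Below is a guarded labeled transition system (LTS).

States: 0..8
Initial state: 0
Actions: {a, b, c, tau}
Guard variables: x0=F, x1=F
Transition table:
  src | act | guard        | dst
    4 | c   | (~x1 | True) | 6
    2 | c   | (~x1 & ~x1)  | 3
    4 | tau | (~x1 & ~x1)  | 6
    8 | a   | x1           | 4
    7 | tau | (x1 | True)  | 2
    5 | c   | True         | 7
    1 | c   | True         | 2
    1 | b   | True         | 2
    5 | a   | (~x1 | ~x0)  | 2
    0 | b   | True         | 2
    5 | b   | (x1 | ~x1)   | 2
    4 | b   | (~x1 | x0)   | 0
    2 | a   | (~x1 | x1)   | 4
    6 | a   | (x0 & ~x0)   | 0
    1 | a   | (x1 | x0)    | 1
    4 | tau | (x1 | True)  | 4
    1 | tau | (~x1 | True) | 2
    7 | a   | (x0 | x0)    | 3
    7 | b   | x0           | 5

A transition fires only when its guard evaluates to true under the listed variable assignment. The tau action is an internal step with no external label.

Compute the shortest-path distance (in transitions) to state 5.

Breadth-first toward 5:
  L0 = {0}
  L1 = {2}
  L2 = {3,4}
  L3 = {6}
5 never appears.

Answer: UNREACHABLE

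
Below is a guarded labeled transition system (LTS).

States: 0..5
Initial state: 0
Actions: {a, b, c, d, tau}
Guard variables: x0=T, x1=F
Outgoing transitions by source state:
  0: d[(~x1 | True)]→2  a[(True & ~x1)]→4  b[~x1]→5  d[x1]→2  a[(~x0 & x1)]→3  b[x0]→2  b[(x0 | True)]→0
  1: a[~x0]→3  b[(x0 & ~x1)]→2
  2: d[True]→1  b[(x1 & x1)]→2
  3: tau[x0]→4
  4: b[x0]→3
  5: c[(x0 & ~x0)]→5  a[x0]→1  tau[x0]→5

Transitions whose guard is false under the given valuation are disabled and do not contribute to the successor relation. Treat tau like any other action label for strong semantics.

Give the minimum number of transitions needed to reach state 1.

Answer: 2

Working:
Layered search for 1:
  Layer 0: {0}
  Layer 1: {2,4,5}
  Layer 2: {1,3}
depth(1)=2, e.g. b·d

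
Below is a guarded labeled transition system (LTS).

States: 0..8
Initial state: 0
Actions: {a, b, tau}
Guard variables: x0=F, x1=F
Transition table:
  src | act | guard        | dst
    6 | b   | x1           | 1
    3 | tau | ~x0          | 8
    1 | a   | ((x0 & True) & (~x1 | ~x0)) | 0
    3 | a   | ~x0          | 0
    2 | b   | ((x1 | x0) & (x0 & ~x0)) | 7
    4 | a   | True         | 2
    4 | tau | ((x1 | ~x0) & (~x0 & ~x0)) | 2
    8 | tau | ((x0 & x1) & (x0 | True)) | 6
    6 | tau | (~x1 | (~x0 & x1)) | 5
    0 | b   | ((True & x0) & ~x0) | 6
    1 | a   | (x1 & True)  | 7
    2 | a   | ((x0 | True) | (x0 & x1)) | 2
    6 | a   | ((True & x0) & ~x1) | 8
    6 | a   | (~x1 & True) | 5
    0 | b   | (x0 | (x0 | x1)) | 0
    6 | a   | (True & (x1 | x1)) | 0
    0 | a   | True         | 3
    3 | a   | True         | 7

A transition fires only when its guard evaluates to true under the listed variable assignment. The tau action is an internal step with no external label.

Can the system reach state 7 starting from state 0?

After dropping false guards: 9 live edges.
depth 0: {0}
depth 1: {3}  cumulative {0,3}
depth 2: {7,8}  cumulative {0,3,7,8}
Reachable = {0,3,7,8}
Path to 7: a·a

Answer: REACHABLE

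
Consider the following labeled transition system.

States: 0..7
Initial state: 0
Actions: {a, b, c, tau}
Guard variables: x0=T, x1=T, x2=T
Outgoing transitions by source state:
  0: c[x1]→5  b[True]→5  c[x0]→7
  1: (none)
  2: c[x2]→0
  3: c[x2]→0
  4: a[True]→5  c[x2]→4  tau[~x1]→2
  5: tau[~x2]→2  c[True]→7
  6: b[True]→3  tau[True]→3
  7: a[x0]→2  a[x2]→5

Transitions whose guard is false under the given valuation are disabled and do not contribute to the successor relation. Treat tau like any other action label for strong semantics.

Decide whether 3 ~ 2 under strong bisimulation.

Answer: BISIMILAR

Trace:
Compute ~ classes (split until stable):
  π0 = {{0,1,2,3,4,5,6,7}}
  π1 = {{0},{1},{2,3,5},{4},{6},{7}}
  π2 = {{0},{1},{2,3},{4},{5},{6},{7}}
7 equivalence class(es) (converged in 3)
3∈{2,3}, 2∈{2,3}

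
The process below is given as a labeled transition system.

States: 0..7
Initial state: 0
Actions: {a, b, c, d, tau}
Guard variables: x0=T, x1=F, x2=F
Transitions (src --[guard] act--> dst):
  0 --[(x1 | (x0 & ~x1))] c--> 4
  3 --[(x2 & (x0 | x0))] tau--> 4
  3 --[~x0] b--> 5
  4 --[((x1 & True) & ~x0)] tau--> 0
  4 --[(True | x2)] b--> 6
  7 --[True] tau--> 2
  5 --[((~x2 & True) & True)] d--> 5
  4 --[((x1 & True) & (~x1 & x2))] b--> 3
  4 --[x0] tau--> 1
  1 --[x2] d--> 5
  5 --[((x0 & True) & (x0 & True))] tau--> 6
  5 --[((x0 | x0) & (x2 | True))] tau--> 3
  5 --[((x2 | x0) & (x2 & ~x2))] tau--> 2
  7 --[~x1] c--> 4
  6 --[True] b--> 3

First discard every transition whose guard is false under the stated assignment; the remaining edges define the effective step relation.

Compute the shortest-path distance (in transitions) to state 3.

Answer: 3

Analysis:
BFS to 3:
  Layer 0: {0}
  Layer 1: {4}
  Layer 2: {1,6}
  Layer 3: {3}
3 enters at depth 3; path c·b·b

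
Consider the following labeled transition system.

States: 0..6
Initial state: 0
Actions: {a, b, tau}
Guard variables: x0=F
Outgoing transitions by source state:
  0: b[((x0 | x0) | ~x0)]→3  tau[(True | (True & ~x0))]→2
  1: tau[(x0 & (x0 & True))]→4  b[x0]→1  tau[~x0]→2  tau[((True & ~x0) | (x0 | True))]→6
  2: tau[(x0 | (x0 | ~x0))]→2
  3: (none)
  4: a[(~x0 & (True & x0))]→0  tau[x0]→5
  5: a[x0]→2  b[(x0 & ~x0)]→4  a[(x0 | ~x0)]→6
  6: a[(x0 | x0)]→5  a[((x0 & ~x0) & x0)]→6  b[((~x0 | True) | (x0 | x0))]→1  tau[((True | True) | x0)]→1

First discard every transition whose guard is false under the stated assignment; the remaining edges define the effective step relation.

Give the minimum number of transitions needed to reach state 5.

Layered search for 5:
  depth 0: {0}
  depth 1: {2,3}
5 never appears.

Answer: UNREACHABLE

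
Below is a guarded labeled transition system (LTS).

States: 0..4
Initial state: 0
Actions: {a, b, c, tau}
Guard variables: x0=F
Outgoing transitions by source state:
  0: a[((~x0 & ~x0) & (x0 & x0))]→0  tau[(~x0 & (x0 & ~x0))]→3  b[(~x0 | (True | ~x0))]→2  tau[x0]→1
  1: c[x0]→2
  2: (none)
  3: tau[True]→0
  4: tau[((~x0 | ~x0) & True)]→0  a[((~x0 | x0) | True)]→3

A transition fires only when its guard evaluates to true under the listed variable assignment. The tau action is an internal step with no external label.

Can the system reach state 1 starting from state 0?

Answer: UNREACHABLE

Trace:
4 transition(s) survive guard evaluation.
depth 0: {0}
depth 1: {2}  total {0,2}
Reachable = {0,2}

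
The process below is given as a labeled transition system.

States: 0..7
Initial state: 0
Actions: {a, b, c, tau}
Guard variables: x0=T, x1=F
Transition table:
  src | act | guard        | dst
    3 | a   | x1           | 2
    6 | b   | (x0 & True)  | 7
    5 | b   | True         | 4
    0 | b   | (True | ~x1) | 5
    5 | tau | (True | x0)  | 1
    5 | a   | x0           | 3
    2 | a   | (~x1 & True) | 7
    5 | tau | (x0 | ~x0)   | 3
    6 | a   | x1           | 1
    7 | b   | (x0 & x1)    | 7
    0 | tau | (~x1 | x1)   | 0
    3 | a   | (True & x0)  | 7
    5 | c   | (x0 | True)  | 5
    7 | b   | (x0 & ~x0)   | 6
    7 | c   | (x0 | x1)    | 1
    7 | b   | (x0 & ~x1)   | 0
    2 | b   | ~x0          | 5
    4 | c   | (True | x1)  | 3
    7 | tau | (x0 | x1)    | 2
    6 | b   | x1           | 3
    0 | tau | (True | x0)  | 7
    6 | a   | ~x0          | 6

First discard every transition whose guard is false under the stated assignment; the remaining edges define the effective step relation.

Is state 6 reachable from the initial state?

After dropping false guards: 15 live edges.
depth 0: {0}
depth 1: {5,7}  total {0,5,7}
depth 2: {1,2,3,4}  total {0,1,2,3,4,5,7}
R = {0,1,2,3,4,5,7}

Answer: UNREACHABLE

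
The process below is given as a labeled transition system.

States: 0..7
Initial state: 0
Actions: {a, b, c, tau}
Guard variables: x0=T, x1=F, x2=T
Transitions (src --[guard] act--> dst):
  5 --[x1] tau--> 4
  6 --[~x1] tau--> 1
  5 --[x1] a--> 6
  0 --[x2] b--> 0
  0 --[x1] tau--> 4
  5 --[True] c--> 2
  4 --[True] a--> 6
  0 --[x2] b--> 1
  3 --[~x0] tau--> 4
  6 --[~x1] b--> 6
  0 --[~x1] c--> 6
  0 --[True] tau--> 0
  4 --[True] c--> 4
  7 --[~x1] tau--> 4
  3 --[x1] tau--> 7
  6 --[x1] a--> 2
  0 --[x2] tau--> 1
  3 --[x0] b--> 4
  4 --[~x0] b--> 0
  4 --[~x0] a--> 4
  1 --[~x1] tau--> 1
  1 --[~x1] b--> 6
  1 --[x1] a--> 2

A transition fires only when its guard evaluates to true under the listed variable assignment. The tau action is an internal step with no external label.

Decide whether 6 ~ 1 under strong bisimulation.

Answer: BISIMILAR

Trace:
Compute ~ classes (split until stable):
  round 0: {{0,1,2,3,4,5,6,7}}
  round 1: {{0},{1,6},{2},{3},{4},{5},{7}}
Fixed point at round 2; 7 class(es).
[6]={1,6}  [1]={1,6}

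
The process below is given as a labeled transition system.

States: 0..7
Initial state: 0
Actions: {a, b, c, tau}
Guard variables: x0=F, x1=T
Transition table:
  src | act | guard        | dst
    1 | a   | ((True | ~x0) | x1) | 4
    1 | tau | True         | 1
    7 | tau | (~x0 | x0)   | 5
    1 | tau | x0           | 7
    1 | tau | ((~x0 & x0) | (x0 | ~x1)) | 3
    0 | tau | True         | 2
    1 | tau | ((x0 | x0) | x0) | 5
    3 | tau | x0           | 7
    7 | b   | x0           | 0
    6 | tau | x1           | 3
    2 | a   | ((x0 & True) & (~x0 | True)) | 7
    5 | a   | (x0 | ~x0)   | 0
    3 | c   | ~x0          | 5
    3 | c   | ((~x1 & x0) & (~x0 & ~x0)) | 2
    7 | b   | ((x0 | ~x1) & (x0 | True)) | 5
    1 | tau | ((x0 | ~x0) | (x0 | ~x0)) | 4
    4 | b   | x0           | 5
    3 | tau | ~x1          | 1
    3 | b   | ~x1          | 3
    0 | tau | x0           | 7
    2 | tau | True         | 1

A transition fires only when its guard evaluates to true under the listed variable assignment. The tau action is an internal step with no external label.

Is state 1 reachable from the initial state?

After dropping false guards: 9 live edges.
depth 0: {0}
depth 1: {2}  now seen {0,2}
depth 2: {1}  now seen {0,1,2}
depth 3: {4}  now seen {0,1,2,4}
Reach set: {0,1,2,4}
trace reaching 1: tau·tau

Answer: REACHABLE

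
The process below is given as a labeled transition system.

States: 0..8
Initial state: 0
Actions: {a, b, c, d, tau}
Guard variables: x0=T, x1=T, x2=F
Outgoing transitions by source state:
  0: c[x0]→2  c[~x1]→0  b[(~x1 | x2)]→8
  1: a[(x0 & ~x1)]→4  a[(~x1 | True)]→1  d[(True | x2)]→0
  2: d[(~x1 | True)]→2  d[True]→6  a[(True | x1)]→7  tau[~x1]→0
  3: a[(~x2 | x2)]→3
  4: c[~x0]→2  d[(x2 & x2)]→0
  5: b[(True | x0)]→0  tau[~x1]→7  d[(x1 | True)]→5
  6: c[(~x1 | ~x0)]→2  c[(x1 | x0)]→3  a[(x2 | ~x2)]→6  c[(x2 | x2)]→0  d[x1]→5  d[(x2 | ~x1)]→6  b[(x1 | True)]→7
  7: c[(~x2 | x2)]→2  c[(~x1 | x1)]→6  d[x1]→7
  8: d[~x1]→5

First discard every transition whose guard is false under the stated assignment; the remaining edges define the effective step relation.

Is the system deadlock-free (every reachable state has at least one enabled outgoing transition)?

Reachable = {0,2,3,5,6,7}
  0: c→2  [1 out]
  2: a→7  d→2  d→6  [3 out]
  3: a→3  [1 out]
  5: b→0  d→5  [2 out]
  6: a→6  b→7  c→3  d→5  [4 out]
  7: c→2  c→6  d→7  [3 out]

Answer: DEADLOCK-FREE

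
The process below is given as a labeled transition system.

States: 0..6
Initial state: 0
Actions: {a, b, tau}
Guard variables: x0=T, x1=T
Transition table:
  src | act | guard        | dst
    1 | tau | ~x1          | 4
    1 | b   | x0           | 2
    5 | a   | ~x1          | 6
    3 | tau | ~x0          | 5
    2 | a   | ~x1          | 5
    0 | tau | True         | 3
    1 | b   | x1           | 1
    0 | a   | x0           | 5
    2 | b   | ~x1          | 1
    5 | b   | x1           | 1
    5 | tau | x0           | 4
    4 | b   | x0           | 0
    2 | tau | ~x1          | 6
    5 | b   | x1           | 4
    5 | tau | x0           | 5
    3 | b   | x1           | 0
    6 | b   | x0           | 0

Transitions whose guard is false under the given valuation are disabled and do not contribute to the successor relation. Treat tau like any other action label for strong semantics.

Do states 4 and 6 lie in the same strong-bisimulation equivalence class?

Answer: BISIMILAR

Analysis:
Bisimulation quotient by refinement:
  round 0: {{0,1,2,3,4,5,6}}
  round 1: {{0},{1,3,4,6},{2},{5}}
  round 2: {{0},{1},{2},{3,4,6},{5}}
stable after 3 split(s): 5 block(s)
class of 4: {3,4,6}; class of 6: {3,4,6}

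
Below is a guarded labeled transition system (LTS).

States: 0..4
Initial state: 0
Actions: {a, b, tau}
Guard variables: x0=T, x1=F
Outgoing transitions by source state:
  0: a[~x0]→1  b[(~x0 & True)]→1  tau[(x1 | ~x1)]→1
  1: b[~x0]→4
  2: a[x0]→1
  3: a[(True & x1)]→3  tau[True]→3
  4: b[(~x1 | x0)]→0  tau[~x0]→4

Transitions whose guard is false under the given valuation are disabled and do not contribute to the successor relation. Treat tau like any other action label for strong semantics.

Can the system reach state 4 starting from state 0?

4 transition(s) survive guard evaluation.
Layer 0: {0}
Layer 1: {1}  now seen {0,1}
Reach set: {0,1}

Answer: UNREACHABLE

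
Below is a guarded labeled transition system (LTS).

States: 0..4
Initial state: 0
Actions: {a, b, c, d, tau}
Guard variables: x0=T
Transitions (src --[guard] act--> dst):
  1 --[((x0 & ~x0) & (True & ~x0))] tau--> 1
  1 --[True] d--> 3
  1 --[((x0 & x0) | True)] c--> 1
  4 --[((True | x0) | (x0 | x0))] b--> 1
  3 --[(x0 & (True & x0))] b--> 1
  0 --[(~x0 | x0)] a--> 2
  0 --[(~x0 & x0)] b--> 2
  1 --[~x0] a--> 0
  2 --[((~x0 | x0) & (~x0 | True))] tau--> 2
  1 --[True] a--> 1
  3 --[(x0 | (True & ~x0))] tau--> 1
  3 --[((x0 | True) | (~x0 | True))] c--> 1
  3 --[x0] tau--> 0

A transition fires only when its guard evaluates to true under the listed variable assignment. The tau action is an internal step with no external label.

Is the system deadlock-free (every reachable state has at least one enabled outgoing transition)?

R = {0,2}
  0: a→2  [1 exit(s)]
  2: tau→2  [1 exit(s)]

Answer: DEADLOCK-FREE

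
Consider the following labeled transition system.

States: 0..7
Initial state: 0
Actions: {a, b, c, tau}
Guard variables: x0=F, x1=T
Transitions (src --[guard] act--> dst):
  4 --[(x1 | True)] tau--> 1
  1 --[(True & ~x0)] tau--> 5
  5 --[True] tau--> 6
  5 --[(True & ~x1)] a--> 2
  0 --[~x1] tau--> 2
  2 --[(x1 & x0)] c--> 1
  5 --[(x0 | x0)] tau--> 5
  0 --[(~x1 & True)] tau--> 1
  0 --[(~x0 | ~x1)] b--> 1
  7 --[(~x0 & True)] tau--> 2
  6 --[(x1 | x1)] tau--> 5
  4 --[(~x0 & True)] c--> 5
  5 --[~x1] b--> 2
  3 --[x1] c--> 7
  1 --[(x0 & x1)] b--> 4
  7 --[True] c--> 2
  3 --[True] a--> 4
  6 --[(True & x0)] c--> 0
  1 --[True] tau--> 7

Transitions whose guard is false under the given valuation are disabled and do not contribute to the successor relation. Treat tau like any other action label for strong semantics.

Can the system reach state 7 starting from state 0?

11 transition(s) survive guard evaluation.
Layer 0: {0}
Layer 1: {1}  now seen {0,1}
Layer 2: {5,7}  now seen {0,1,5,7}
Layer 3: {2,6}  now seen {0,1,2,5,6,7}
Reachable = {0,1,2,5,6,7}
witness 7: b·tau

Answer: REACHABLE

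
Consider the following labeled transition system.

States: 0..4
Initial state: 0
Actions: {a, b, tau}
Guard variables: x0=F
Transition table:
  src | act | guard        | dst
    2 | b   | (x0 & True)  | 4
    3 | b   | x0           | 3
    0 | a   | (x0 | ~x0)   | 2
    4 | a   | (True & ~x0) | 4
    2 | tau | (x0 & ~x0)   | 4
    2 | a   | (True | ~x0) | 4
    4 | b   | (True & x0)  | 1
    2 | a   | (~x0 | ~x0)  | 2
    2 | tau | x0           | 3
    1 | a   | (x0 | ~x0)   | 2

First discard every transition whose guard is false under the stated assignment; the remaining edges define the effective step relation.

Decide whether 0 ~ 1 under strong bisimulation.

Bisimulation quotient by refinement:
  π0 = {{0,1,2,3,4}}
  π1 = {{0,1,2,4},{3}}
stable after 2 split(s): 2 block(s)
[0]={0,1,2,4}  [1]={0,1,2,4}

Answer: BISIMILAR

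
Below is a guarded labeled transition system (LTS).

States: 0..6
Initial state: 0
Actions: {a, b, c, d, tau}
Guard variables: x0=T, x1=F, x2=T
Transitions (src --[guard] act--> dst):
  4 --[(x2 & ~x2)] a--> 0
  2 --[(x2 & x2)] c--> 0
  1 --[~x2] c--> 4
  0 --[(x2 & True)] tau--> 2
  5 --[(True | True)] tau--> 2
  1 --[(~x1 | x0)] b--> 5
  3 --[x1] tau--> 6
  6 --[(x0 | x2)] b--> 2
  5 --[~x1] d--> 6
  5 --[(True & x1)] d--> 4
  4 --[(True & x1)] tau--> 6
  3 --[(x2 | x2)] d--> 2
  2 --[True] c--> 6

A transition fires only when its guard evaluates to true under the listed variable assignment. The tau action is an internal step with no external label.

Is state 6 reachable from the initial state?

Answer: REACHABLE

Trace:
Guard filter leaves 8 enabled edge(s).
L0 = {0}
L1 = {2}  total {0,2}
L2 = {6}  total {0,2,6}
Reachable = {0,2,6}
Path to 6: tau·c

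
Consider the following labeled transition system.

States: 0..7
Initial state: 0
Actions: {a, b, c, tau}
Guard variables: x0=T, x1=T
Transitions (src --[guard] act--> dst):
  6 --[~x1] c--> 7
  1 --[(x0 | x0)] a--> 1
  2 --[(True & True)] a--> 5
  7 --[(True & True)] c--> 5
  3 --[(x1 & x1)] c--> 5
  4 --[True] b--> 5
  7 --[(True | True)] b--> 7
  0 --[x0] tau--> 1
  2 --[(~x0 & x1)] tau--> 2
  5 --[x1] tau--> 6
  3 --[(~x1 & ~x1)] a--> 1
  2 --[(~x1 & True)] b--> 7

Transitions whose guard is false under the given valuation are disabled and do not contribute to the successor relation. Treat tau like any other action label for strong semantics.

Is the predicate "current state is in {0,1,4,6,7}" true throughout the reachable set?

Safe = {0,1,4,6,7}
R = {0,1}
  0: safe
  1: safe

Answer: INVARIANT HOLDS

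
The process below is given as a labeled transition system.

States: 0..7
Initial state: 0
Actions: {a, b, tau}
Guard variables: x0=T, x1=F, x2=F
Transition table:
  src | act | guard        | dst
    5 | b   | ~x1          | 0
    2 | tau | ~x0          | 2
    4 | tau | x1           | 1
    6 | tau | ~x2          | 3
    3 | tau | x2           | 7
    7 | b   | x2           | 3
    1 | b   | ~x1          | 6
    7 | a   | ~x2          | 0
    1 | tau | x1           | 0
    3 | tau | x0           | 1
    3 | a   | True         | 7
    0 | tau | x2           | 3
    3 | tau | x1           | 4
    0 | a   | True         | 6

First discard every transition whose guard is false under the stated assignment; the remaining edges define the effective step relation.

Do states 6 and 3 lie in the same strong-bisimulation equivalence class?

Bisimulation quotient by refinement:
  P[0] = {{0,1,2,3,4,5,6,7}}
  P[1] = {{0,7},{1,5},{2,4},{3},{6}}
  P[2] = {{0},{1},{2,4},{3},{5},{6},{7}}
stable after 3 split(s): 7 block(s)
class of 6: {6}; class of 3: {3}

Answer: NOT BISIMILAR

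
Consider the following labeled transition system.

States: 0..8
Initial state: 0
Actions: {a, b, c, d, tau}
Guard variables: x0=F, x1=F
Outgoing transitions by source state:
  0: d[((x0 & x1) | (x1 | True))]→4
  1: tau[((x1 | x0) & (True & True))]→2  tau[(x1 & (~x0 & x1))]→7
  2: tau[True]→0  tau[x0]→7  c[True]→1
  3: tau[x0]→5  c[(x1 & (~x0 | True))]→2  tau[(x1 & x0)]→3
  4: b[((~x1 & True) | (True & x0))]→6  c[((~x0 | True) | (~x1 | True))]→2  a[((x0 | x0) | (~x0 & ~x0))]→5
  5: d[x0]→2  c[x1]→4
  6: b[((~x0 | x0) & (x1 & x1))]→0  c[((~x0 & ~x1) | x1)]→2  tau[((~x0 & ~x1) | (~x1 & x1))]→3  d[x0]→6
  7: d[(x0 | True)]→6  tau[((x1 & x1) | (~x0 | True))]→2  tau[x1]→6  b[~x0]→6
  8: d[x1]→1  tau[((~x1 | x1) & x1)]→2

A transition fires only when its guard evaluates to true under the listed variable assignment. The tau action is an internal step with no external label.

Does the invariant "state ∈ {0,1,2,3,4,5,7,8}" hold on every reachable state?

Safe = {0,1,2,3,4,5,7,8}
Reachable = {0,1,2,3,4,5,6}
  0: safe
  1: safe
  2: safe
  3: safe
  4: safe
  5: safe
  6: ✗ unsafe
witness against invariant: d·b → 6

Answer: INVARIANT VIOLATED at state 6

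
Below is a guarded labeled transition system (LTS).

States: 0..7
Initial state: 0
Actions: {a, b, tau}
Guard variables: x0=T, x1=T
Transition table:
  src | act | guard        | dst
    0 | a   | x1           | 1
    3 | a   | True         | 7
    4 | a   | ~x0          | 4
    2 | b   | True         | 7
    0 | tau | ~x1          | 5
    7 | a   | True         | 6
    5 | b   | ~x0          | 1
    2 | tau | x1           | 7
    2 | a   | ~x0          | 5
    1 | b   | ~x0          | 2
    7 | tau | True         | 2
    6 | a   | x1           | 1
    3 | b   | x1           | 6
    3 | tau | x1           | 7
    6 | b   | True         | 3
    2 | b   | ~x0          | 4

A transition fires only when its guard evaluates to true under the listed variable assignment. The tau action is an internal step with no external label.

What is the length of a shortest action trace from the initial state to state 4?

Answer: UNREACHABLE

Analysis:
Layered search for 4:
  depth 0: {0}
  depth 1: {1}
4 never appears.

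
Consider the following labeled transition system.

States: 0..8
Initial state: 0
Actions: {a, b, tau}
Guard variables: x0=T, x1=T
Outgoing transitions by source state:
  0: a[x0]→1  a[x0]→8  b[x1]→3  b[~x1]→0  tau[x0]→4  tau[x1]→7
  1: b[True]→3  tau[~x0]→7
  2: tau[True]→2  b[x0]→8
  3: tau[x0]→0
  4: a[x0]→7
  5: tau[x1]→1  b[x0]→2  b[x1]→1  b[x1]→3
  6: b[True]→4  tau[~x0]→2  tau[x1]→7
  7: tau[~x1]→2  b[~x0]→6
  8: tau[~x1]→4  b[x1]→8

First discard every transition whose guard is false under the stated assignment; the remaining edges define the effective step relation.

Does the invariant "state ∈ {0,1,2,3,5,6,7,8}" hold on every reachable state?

Answer: INVARIANT VIOLATED at state 4

Working:
Inv-set: {0,1,2,3,5,6,7,8}
R = {0,1,3,4,7,8}
  0: ok
  1: ok
  3: ok
  4: outside
  7: ok
  8: ok
witness against invariant: tau → 4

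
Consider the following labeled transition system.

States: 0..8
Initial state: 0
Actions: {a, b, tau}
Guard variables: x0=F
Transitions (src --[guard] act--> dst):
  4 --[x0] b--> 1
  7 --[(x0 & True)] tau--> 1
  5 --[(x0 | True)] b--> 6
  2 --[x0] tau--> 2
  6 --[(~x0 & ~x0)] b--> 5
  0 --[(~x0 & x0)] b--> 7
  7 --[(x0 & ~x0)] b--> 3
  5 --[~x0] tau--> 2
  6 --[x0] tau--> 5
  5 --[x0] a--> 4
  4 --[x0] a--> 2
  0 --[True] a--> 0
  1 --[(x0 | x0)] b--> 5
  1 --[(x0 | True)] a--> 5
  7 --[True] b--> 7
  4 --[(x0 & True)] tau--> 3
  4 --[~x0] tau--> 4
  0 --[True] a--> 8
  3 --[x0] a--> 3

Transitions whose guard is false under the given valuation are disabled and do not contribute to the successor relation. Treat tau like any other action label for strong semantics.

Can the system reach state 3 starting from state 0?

After dropping false guards: 8 live edges.
Layer 0: {0}
Layer 1: {8}  total {0,8}
Reach set: {0,8}

Answer: UNREACHABLE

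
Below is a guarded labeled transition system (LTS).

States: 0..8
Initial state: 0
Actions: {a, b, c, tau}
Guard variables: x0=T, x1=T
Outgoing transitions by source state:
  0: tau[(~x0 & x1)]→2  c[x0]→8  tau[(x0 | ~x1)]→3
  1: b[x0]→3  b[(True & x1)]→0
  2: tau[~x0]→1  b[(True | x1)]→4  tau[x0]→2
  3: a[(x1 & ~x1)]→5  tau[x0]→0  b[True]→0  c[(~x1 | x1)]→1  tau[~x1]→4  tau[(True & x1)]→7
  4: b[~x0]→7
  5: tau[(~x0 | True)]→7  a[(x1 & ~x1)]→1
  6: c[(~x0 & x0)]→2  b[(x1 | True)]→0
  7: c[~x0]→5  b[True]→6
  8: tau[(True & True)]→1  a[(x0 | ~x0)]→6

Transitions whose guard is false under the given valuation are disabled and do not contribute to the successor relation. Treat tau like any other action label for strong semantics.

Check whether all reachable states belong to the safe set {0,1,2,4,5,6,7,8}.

Inv-set: {0,1,2,4,5,6,7,8}
R = {0,1,3,6,7,8}
  0: ✓
  1: ✓
  3: outside
  6: ✓
  7: ✓
  8: ✓
witness against invariant: tau → 3

Answer: INVARIANT VIOLATED at state 3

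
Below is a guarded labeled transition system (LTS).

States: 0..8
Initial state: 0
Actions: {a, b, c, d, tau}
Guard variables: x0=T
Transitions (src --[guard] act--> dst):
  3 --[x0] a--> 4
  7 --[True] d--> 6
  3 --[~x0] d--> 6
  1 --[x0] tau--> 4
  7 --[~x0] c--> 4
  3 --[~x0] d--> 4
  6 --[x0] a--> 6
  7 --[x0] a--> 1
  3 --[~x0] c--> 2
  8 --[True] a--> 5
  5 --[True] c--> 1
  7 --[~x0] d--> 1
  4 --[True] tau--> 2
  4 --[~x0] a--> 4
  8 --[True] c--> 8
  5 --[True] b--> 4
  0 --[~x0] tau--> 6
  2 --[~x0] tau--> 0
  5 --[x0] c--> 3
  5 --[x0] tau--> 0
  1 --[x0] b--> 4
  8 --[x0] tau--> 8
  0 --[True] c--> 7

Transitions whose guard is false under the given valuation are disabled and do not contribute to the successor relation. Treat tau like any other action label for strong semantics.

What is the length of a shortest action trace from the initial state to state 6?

Layered search for 6:
  depth 0: {0}
  depth 1: {7}
  depth 2: {1,6}
6 enters at depth 2; path c·d

Answer: 2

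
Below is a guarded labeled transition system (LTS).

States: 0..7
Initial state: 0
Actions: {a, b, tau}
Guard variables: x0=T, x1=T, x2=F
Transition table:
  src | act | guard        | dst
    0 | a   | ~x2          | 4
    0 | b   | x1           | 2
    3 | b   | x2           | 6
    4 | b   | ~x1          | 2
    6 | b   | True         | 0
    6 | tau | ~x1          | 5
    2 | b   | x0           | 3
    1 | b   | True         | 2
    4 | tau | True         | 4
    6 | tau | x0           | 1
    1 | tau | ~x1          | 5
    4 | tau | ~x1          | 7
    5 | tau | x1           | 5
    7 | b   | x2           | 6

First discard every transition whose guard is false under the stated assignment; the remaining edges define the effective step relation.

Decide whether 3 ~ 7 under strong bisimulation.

Answer: BISIMILAR

Working:
Bisimulation quotient by refinement:
  round 0: {{0,1,2,3,4,5,6,7}}
  round 1: {{0},{1,2},{3,7},{4,5},{6}}
  round 2: {{0},{1},{2},{3,7},{4,5},{6}}
stable after 3 split(s): 6 block(s)
3∈{3,7}, 7∈{3,7}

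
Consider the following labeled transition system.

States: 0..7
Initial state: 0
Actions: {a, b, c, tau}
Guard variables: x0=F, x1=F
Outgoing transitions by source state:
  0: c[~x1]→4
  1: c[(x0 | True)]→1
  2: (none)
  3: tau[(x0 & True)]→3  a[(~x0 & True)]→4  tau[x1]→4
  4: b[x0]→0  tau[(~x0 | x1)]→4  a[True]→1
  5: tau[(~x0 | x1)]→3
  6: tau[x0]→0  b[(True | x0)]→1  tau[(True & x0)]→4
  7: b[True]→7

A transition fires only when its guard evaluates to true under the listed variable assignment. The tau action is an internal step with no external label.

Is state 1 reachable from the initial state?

Answer: REACHABLE

Trace:
Guard filter leaves 8 enabled edge(s).
L0 = {0}
L1 = {4}  now seen {0,4}
L2 = {1}  now seen {0,1,4}
R = {0,1,4}
Path to 1: c·a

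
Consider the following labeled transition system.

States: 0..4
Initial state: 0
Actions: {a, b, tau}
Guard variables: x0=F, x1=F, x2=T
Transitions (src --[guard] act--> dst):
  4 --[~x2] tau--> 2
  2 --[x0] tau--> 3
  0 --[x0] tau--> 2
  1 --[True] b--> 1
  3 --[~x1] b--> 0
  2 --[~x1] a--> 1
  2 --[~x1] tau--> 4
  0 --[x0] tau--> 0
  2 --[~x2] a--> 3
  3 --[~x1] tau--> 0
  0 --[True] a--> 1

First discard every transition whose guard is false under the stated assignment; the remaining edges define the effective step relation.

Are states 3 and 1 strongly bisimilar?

Bisimulation quotient by refinement:
  round 0: {{0,1,2,3,4}}
  round 1: {{0},{1},{2},{3},{4}}
5 equivalence class(es) (converged in 2)
3∈{3}, 1∈{1}

Answer: NOT BISIMILAR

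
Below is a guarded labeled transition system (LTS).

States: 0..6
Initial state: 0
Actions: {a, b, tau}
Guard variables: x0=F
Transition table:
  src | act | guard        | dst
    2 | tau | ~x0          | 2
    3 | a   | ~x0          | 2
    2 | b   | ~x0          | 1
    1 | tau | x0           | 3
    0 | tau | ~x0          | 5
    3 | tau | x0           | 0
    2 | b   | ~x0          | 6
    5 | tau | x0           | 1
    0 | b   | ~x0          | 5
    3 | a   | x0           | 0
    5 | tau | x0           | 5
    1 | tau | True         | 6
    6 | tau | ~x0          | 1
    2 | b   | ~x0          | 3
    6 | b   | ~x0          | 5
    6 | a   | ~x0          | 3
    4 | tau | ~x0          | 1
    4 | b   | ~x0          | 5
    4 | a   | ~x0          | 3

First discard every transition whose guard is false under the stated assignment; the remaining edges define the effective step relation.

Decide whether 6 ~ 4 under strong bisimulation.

Answer: BISIMILAR

Trace:
Bisimulation quotient by refinement:
  π0 = {{0,1,2,3,4,5,6}}
  π1 = {{0,2},{1},{3},{4,6},{5}}
  π2 = {{0},{1},{2},{3},{4,6},{5}}
Fixed point at round 3; 6 class(es).
6∈{4,6}, 4∈{4,6}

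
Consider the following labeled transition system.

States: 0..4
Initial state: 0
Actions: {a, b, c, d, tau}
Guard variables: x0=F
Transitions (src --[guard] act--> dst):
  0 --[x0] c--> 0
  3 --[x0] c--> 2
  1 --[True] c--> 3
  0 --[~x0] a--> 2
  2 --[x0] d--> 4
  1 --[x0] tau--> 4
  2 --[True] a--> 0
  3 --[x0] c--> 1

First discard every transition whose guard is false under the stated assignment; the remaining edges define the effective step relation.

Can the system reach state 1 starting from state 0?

Answer: UNREACHABLE

Working:
3 transition(s) survive guard evaluation.
L0 = {0}
L1 = {2}  cumulative {0,2}
R = {0,2}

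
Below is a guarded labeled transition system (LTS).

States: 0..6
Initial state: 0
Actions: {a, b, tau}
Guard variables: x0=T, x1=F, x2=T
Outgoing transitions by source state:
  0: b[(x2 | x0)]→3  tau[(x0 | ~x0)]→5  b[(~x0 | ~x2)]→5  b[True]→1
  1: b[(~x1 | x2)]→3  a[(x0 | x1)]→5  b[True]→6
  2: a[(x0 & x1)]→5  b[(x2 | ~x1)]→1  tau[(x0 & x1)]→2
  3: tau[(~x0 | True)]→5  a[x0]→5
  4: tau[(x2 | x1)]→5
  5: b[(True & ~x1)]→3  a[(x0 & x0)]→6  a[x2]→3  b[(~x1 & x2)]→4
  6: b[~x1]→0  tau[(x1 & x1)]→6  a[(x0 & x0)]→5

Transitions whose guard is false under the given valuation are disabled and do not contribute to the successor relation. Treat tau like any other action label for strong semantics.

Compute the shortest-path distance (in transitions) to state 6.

Layered search for 6:
  L0 = {0}
  L1 = {1,3,5}
  L2 = {4,6}
first hit 6 at d=2 via b·b

Answer: 2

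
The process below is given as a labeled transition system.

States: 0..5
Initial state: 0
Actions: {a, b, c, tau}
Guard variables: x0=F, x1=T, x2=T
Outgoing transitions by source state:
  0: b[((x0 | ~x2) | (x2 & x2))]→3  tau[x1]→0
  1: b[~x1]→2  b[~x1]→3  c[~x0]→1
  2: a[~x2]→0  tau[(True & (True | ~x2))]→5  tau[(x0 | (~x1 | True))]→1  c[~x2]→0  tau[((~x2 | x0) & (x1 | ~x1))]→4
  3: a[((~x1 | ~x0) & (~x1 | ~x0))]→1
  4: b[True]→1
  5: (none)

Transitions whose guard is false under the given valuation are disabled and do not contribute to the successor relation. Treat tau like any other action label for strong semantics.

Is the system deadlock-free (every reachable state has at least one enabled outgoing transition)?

Answer: DEADLOCK-FREE

Analysis:
Reachable = {0,1,3}
  0: b→3  tau→0  [2 out]
  1: c→1  [1 out]
  3: a→1  [1 out]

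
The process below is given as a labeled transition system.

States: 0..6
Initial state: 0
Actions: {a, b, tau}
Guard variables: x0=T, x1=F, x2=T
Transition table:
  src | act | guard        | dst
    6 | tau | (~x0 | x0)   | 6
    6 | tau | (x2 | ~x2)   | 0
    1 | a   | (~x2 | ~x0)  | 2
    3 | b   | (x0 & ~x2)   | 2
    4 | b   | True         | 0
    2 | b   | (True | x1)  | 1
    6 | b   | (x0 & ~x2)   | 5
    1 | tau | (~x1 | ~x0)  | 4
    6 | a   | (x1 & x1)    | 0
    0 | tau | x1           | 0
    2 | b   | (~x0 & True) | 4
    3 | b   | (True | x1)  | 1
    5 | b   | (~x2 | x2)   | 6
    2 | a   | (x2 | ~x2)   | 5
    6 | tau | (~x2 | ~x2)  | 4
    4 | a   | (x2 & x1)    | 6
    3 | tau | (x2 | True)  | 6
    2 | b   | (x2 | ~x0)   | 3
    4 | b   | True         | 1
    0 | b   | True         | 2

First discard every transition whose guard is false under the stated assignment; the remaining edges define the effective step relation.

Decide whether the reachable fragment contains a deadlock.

Reach set: {0,1,2,3,4,5,6}
  0: b→2  [1 out]
  1: tau→4  [1 out]
  2: a→5  b→1  b→3  [3 out]
  3: b→1  tau→6  [2 out]
  4: b→0  b→1  [2 out]
  5: b→6  [1 out]
  6: tau→0  tau→6  [2 out]

Answer: DEADLOCK-FREE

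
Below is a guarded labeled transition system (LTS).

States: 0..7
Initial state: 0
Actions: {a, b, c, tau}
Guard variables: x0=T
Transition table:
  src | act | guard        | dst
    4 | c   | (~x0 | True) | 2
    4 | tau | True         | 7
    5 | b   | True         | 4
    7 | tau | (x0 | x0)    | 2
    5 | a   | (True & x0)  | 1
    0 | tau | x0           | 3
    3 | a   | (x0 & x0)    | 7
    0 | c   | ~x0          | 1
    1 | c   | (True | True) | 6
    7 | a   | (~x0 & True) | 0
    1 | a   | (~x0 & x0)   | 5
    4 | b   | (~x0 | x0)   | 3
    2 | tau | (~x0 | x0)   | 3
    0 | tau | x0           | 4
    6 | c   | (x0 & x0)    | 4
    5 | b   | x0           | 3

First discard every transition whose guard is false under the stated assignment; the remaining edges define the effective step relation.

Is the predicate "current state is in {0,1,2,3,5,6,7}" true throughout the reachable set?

Answer: INVARIANT VIOLATED at state 4

Analysis:
Allowed set {0,1,2,3,5,6,7}
Reach set: {0,2,3,4,7}
  0: ✓
  2: ✓
  3: ✓
  4: outside
  7: ✓
counterexample path to 4: tau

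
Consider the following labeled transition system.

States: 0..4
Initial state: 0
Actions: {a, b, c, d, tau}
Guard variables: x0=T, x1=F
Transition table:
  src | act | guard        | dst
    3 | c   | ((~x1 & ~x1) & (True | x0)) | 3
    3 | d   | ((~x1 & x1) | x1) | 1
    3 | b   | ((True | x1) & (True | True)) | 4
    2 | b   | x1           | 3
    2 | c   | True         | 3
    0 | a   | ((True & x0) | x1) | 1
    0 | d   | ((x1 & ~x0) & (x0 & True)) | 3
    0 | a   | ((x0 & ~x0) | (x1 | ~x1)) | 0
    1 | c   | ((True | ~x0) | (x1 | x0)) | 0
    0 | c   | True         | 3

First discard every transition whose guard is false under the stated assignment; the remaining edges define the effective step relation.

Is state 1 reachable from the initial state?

Answer: REACHABLE

Trace:
After dropping false guards: 7 live edges.
depth 0: {0}
depth 1: {1,3}  cumulative {0,1,3}
depth 2: {4}  cumulative {0,1,3,4}
Reach set: {0,1,3,4}
witness 1: a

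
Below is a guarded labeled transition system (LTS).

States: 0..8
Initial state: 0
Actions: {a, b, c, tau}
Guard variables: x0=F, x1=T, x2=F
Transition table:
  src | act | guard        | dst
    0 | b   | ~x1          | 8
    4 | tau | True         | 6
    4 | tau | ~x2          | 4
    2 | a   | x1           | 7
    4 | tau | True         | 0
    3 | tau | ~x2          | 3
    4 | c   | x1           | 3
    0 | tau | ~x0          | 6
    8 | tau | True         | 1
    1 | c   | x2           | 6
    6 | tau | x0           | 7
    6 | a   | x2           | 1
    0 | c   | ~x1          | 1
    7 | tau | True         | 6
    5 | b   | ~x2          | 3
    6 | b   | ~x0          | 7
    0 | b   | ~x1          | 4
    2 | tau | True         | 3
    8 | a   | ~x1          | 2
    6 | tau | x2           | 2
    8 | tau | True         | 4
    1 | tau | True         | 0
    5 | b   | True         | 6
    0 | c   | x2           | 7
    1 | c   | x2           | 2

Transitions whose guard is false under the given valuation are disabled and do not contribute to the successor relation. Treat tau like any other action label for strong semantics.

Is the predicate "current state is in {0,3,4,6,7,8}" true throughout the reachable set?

Inv-set: {0,3,4,6,7,8}
Reach set: {0,6,7}
  0: ✓
  6: ✓
  7: ✓

Answer: INVARIANT HOLDS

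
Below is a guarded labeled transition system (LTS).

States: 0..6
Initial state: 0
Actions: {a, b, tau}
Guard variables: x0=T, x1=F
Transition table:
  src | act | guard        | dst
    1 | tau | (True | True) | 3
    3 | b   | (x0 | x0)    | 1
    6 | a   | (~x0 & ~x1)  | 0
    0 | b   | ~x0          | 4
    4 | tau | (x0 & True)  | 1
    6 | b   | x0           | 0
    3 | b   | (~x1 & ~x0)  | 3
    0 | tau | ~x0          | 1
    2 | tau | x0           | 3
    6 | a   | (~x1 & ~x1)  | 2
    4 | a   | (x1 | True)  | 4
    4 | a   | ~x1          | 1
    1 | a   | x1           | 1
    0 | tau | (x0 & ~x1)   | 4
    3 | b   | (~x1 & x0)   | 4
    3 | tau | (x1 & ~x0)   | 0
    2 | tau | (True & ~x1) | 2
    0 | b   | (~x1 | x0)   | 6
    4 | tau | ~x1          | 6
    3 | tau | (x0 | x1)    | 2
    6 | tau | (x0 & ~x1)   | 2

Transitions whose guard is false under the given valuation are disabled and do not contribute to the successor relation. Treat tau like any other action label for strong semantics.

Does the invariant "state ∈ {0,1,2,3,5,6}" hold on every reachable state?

Inv-set: {0,1,2,3,5,6}
Reach set: {0,1,2,3,4,6}
  0: ok
  1: ok
  2: ok
  3: ok
  4: VIOLATES
  6: ok
witness against invariant: tau → 4

Answer: INVARIANT VIOLATED at state 4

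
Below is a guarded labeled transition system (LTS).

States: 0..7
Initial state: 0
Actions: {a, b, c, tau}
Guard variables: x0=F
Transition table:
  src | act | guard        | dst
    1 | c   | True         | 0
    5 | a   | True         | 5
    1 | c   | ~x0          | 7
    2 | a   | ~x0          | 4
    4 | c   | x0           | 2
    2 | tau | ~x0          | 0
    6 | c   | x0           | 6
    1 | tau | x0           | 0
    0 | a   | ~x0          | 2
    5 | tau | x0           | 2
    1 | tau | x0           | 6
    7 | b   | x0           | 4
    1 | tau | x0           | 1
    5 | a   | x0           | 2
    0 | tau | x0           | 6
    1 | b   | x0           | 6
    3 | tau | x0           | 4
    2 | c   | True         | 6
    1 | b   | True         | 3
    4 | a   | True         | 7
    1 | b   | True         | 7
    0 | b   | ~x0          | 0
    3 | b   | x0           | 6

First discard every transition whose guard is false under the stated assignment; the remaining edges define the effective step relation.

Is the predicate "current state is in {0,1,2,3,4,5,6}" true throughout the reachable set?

Answer: INVARIANT VIOLATED at state 7

Trace:
Inv-set: {0,1,2,3,4,5,6}
R = {0,2,4,6,7}
  0: ok
  2: ok
  4: ok
  6: ok
  7: outside
witness against invariant: a·a·a → 7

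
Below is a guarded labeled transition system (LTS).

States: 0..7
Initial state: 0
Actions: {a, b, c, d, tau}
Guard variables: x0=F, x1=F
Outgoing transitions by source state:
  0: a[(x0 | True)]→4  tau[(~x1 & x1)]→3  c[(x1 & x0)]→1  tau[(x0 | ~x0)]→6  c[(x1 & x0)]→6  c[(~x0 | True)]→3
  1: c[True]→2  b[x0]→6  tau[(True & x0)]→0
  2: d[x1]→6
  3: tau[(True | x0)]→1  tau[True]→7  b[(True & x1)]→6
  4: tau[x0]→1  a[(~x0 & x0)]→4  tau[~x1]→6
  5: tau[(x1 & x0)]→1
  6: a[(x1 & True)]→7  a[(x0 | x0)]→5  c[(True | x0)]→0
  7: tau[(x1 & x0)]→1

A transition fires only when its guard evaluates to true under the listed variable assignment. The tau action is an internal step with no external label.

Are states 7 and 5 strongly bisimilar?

Answer: BISIMILAR

Trace:
Bisimulation quotient by refinement:
  π0 = {{0,1,2,3,4,5,6,7}}
  π1 = {{0},{1,6},{2,5,7},{3,4}}
  π2 = {{0},{1},{2,5,7},{3},{4},{6}}
6 equivalence class(es) (converged in 3)
7∈{2,5,7}, 5∈{2,5,7}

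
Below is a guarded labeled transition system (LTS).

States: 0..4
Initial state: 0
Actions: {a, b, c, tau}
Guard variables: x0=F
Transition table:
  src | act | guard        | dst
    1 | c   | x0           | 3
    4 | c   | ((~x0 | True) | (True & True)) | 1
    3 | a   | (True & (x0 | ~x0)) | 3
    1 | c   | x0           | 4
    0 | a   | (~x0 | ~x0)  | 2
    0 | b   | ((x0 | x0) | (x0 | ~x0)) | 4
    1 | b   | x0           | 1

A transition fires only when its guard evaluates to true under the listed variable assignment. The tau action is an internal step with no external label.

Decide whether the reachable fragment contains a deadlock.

Answer: DEADLOCK at state 1

Working:
Reachable = {0,1,2,4}
  0: a→2  b→4  [deg 2]
  1: ∅  [STUCK]
  2: ∅  [STUCK]
  4: c→1  [deg 1]
trace reaching 1: b·c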